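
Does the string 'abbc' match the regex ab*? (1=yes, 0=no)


Pattern: ab*
String: 'abbc'
Pattern requires: exactly one 'a' followed by zero or more 'b's
First char is 'a' -> OK
Rest 'bbc': all b's? No
Result: 0

0


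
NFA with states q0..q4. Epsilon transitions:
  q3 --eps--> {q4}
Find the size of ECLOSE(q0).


Starting from q0
Initialize closure = {q0}
q0 has no outgoing epsilon transitions -> nothing to add
Final closure: {q0}
Size = 1

1


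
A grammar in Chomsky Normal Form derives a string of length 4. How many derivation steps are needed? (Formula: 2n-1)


Chomsky Normal Form derivation:
String length n = 4
Each step either:
  - Splits a nonterminal into two (n-1 such steps)
  - Converts a nonterminal to terminal (n such steps)
Total = (n-1) + n = 2n - 1
= 2(4) - 1
= 8 - 1
= 7

7


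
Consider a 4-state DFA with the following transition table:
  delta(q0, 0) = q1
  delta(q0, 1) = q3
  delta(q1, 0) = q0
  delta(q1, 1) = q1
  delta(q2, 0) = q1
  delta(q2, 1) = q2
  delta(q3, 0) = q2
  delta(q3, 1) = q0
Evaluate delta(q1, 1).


Looking up transition function:
delta(q1, 1) in the table
Row: q1, Column: 1
Result: q1

q1


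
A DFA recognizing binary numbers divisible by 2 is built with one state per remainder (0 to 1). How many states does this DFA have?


Divisibility by 2 is tracked via the remainder mod 2: 0, 1, ..., 1
The construction assigns one state to each remainder
Number of remainders = 2

2


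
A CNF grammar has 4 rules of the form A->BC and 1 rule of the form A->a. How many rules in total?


CNF allows two rule forms:
  A -> BC (binary): 4 rules
  A -> a (terminal): 1 rule
Total = 4 + 1 = 5

5


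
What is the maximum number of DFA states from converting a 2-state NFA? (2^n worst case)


NFA has 2 states
Subset construction: each DFA state = subset of NFA states
Maximum subsets = 2^2
2^2 = 4

4


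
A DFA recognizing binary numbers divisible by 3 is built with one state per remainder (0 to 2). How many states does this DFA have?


Divisibility by 3 is tracked via the remainder mod 3: 0, 1, ..., 2
The construction assigns one state to each remainder
Number of remainders = 3

3


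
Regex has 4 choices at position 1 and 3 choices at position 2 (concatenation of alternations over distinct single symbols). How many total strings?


First group: 4 alternatives
Second group: 3 alternatives
Concatenation: each choice from group 1 pairs with each from group 2
Total = 4 x 3 = 12

12


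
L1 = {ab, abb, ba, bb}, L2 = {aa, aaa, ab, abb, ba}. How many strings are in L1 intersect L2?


L1 = {ab, abb, ba, bb}
L2 = {aa, aaa, ab, abb, ba}
Checking each string in L1 against L2:
  'ab': in L2? Yes
  'abb': in L2? Yes
  'ba': in L2? Yes
  'bb': in L2? No
Intersection = {ab, abb, ba}
|L1 ∩ L2| = 3

3


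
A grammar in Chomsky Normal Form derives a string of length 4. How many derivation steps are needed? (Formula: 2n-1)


Chomsky Normal Form derivation:
String length n = 4
Each step either:
  - Splits a nonterminal into two (n-1 such steps)
  - Converts a nonterminal to terminal (n such steps)
Total = (n-1) + n = 2n - 1
= 2(4) - 1
= 8 - 1
= 7

7


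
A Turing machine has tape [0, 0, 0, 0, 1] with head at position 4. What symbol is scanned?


Tape: [0, 0, 0, 0, 1]
Positions: 0 1 2 3 4
Values:    0 0 0 0 1
Head at position 4
tape[4] = 1

1


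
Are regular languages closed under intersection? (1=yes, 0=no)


Regular languages are closed under:
- Union (DFA product construction)
- Intersection (DFA product construction)
- Complement (swap accept/reject states)
- Concatenation (NFA construction)
- Kleene star (NFA construction)
intersection is in this list
Therefore: closed

1


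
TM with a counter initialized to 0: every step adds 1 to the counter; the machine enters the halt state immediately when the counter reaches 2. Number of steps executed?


Counter starts at 0. Counting sequence:
  Step 1: counter = 1
  Step 2: counter = 2
Counter reached 2 -> halt
Total steps = 2

2


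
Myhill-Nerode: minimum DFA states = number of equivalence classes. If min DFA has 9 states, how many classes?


Myhill-Nerode theorem:
Number of equivalence classes = number of states in minimal DFA
Minimal DFA states = 9
Therefore equivalence classes = 9

9


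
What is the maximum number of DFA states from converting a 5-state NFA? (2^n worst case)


NFA has 5 states
Subset construction: each DFA state = subset of NFA states
Maximum subsets = 2^5
2^5 = 32

32


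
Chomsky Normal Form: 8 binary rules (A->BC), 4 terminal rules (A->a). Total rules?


CNF allows two rule forms:
  A -> BC (binary): 8 rules
  A -> a (terminal): 4 rules
Total = 8 + 4 = 12

12


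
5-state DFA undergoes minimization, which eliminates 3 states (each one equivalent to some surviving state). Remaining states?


Original DFA: 5 states
Redundant states removed: 3
Minimized states = original - removed
= 5 - 3
= 2

2


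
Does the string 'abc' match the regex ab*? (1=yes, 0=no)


Pattern: ab*
String: 'abc'
Pattern requires: exactly one 'a' followed by zero or more 'b's
First char is 'a' -> OK
Rest 'bc': all b's? No
Result: 0

0


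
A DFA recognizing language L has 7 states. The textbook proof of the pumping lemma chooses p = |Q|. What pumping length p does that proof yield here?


Pumping lemma for regular languages (standard proof):
Take p = |Q|, the number of DFA states.
Any string of length >= |Q| passes through |Q|+1 states while reading its first |Q| symbols,
so by pigeonhole some state repeats, giving the loop that can be pumped.
Here |Q| = 7
Therefore the proof uses p = 7

7


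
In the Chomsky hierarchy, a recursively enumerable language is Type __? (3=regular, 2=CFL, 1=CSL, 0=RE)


Chomsky hierarchy levels:
  Type 3: Regular (DFA/NFA/regex)
  Type 2: Context-free (PDA)
  Type 1: Context-sensitive
  Type 0: Recursively enumerable (TM)
'recursively enumerable' corresponds to Type 0

0


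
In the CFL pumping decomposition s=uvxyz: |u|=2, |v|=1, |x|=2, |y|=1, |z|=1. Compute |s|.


|s| = |u| + |v| + |x| + |y| + |z|
= 2 + 1 + 2 + 1 + 1
= 3 + 2 + 2
= 5 + 2
= 7

7


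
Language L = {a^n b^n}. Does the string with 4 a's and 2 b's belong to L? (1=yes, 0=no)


Language requires equal numbers of a's and b's
PDA pushes for each 'a', pops for each 'b'
Number of a's = 4
Number of b's = 2
4 != 2 -> Reject

0


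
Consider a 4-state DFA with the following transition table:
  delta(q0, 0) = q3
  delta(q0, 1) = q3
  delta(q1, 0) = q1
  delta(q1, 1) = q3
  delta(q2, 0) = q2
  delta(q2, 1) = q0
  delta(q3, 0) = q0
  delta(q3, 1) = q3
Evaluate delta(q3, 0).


Looking up transition function:
delta(q3, 0) in the table
Row: q3, Column: 0
Result: q0

q0


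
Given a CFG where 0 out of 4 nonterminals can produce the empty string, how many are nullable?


Nonterminals: {S, A, B, C}
A nonterminal is nullable if it can derive epsilon
Counting nullable nonterminals: 0
Total nullable = 0

0


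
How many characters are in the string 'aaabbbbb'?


String: 'aaabbbbb'
Counting characters:
  'a' appears 3 time(s)
  'b' appears 5 time(s)
Total length = 3 + 5 = 8

8


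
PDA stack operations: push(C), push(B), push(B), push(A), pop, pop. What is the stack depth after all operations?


Tracing stack operations:
  push(C) -> stack = [C], depth=1
  push(B) -> stack = [C,B], depth=2
  push(B) -> stack = [C,B,B], depth=3
  push(A) -> stack = [C,B,B,A], depth=4
  pop -> removed A, stack = [C,B,B], depth=3
  pop -> removed B, stack = [C,B], depth=2
Final depth = 2

2


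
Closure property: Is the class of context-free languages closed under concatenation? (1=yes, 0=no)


CFL closure properties:
  Closed under: union, concatenation, Kleene star
  NOT closed under: intersection, complement
Operation 'concatenation' is in closed list -> Yes (closed)

1


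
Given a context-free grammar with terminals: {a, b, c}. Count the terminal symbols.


Terminal symbols: a, b, c
Counting each: a (#1), b (#2), c (#3)
Total = 3

3


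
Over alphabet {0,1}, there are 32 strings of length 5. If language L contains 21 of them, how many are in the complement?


Alphabet: {0,1}
String length: 5
Total strings of length 5 = 2^5 = 32
Strings in L = 21
Complement = total - |L|
= 32 - 21
= 11

11


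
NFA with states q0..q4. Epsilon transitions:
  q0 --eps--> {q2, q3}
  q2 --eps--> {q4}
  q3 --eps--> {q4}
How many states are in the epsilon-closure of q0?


Starting from q0
Initialize closure = {q0}
Follow epsilon from q0 -> add q2
Follow epsilon from q0 -> add q3
Follow epsilon from q3 -> add q4
Final closure: {q0, q2, q3, q4}
Size = 4

4


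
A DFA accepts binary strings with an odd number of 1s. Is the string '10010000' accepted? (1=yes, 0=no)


DFA has 2 states: q_even (start, accept=no) and q_odd
Processing string '10010000' character by character:
  Position 0: read '1', 1-count=1 -> q_odd
  Position 1: read '0', 1-count=1 -> q_odd (no change)
  Position 2: read '0', 1-count=1 -> q_odd (no change)
  Position 3: read '1', 1-count=2 -> q_even
  Position 4: read '0', 1-count=2 -> q_even (no change)
  Position 5: read '0', 1-count=2 -> q_even (no change)
  Position 6: read '0', 1-count=2 -> q_even (no change)
  Position 7: read '0', 1-count=2 -> q_even (no change)
Final state: q_even, total 1s = 2 (even); the DFA requires an odd count -> reject

0


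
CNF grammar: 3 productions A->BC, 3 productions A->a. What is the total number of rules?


CNF allows two rule forms:
  A -> BC (binary): 3 rules
  A -> a (terminal): 3 rules
Total = 3 + 3 = 6

6


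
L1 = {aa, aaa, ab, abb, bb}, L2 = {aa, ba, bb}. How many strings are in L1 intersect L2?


L1 = {aa, aaa, ab, abb, bb}
L2 = {aa, ba, bb}
Checking each string in L1 against L2:
  'aa': in L2? Yes
  'aaa': in L2? No
  'ab': in L2? No
  'abb': in L2? No
  'bb': in L2? Yes
Intersection = {aa, bb}
|L1 ∩ L2| = 2

2


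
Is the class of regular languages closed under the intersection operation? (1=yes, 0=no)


Regular languages are closed under:
- Union (DFA product construction)
- Intersection (DFA product construction)
- Complement (swap accept/reject states)
- Concatenation (NFA construction)
- Kleene star (NFA construction)
intersection is in this list
Therefore: closed

1


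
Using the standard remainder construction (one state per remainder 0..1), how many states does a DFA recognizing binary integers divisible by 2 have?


Divisibility by 2 is tracked via the remainder mod 2: 0, 1, ..., 1
The construction assigns one state to each remainder
Number of remainders = 2

2


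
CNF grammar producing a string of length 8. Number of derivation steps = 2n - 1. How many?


Chomsky Normal Form derivation:
String length n = 8
Each step either:
  - Splits a nonterminal into two (n-1 such steps)
  - Converts a nonterminal to terminal (n such steps)
Total = (n-1) + n = 2n - 1
= 2(8) - 1
= 16 - 1
= 15

15


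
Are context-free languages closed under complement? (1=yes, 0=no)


CFL closure properties:
  Closed under: union, concatenation, Kleene star
  NOT closed under: intersection, complement
Operation 'complement' is in not-closed list -> No (not closed)

0


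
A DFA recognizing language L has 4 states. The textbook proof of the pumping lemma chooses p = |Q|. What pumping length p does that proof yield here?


Pumping lemma for regular languages (standard proof):
Take p = |Q|, the number of DFA states.
Any string of length >= |Q| passes through |Q|+1 states while reading its first |Q| symbols,
so by pigeonhole some state repeats, giving the loop that can be pumped.
Here |Q| = 4
Therefore the proof uses p = 4

4


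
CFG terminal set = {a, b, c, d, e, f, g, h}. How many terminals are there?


Terminal symbols: a, b, c, d, e, f, g, h
Counting each: a (#1), b (#2), c (#3), d (#4), e (#5), f (#6), g (#7), h (#8)
Total = 8

8


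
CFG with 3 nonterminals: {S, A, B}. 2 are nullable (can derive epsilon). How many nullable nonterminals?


Nonterminals: {S, A, B}
A nonterminal is nullable if it can derive epsilon
Counting nullable nonterminals: 2
Total nullable = 2

2


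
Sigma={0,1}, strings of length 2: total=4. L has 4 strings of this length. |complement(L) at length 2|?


Alphabet: {0,1}
String length: 2
Total strings of length 2 = 2^2 = 4
Strings in L = 4
Complement = total - |L|
= 4 - 4
= 0

0


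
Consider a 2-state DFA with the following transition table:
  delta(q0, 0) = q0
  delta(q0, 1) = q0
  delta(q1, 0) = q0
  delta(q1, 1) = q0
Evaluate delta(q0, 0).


Looking up transition function:
delta(q0, 0) in the table
Row: q0, Column: 0
Result: q0

q0


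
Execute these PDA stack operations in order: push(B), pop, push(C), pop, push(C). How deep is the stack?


Tracing stack operations:
  push(B) -> stack = [B], depth=1
  pop -> removed B, stack = [], depth=0
  push(C) -> stack = [C], depth=1
  pop -> removed C, stack = [], depth=0
  push(C) -> stack = [C], depth=1
Final depth = 1

1


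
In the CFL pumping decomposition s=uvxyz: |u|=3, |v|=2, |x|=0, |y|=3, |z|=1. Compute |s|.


|s| = |u| + |v| + |x| + |y| + |z|
= 3 + 2 + 0 + 3 + 1
= 5 + 0 + 4
= 5 + 4
= 9

9


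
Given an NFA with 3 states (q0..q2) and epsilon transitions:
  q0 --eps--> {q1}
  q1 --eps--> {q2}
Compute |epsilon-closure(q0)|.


Starting from q0
Initialize closure = {q0}
Follow epsilon from q0 -> add q1
Follow epsilon from q1 -> add q2
Final closure: {q0, q1, q2}
Size = 3

3


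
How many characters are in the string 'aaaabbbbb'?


String: 'aaaabbbbb'
Counting characters:
  'a' appears 4 time(s)
  'b' appears 5 time(s)
Total length = 4 + 5 = 9

9


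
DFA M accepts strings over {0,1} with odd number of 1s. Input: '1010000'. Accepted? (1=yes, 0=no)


DFA has 2 states: q_even (start, accept=no) and q_odd
Processing string '1010000' character by character:
  Position 0: read '1', 1-count=1 -> q_odd
  Position 1: read '0', 1-count=1 -> q_odd (no change)
  Position 2: read '1', 1-count=2 -> q_even
  Position 3: read '0', 1-count=2 -> q_even (no change)
  Position 4: read '0', 1-count=2 -> q_even (no change)
  Position 5: read '0', 1-count=2 -> q_even (no change)
  Position 6: read '0', 1-count=2 -> q_even (no change)
Final state: q_even, total 1s = 2 (even); the DFA requires an odd count -> reject

0


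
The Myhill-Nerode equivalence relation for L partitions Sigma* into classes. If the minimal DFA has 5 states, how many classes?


Myhill-Nerode theorem:
Number of equivalence classes = number of states in minimal DFA
Minimal DFA states = 5
Therefore equivalence classes = 5

5


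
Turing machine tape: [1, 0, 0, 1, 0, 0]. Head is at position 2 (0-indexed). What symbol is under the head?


Tape: [1, 0, 0, 1, 0, 0]
Positions: 0 1 2 3 4 5
Values:    1 0 0 1 0 0
Head at position 2
tape[2] = 0

0


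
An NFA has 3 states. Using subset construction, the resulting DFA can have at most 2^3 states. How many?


NFA has 3 states
Subset construction: each DFA state = subset of NFA states
Maximum subsets = 2^3
2^3 = 8

8


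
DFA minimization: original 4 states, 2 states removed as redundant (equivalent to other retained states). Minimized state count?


Original DFA: 4 states
Redundant states removed: 2
Minimized states = original - removed
= 4 - 2
= 2

2


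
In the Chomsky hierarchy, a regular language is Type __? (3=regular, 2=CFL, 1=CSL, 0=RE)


Chomsky hierarchy levels:
  Type 3: Regular (DFA/NFA/regex)
  Type 2: Context-free (PDA)
  Type 1: Context-sensitive
  Type 0: Recursively enumerable (TM)
'regular' corresponds to Type 3

3


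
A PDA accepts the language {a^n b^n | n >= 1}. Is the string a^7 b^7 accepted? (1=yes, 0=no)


Language requires equal numbers of a's and b's
PDA pushes for each 'a', pops for each 'b'
Number of a's = 7
Number of b's = 7
7 == 7 -> Accept

1


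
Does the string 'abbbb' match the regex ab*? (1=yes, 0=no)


Pattern: ab*
String: 'abbbb'
Pattern requires: exactly one 'a' followed by zero or more 'b's
First char is 'a' -> OK
Rest 'bbbb': all b's? Yes
Result: 1

1


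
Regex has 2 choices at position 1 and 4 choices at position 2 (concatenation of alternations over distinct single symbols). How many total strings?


First group: 2 alternatives
Second group: 4 alternatives
Concatenation: each choice from group 1 pairs with each from group 2
Total = 2 x 4 = 8

8


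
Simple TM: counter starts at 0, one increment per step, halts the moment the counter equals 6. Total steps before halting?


Counter starts at 0. Counting sequence:
  Step 1: counter = 1
  Step 2: counter = 2
  Step 3: counter = 3
  Step 4: counter = 4
  Step 5: counter = 5
  Step 6: counter = 6
Counter reached 6 -> halt
Total steps = 6

6


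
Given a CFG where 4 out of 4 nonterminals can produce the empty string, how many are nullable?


Nonterminals: {S, A, B, C}
A nonterminal is nullable if it can derive epsilon
Counting nullable nonterminals: 4
Total nullable = 4

4


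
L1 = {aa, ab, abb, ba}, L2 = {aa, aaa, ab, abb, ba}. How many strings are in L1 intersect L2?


L1 = {aa, ab, abb, ba}
L2 = {aa, aaa, ab, abb, ba}
Checking each string in L1 against L2:
  'aa': in L2? Yes
  'ab': in L2? Yes
  'abb': in L2? Yes
  'ba': in L2? Yes
Intersection = {aa, ab, abb, ba}
|L1 ∩ L2| = 4

4


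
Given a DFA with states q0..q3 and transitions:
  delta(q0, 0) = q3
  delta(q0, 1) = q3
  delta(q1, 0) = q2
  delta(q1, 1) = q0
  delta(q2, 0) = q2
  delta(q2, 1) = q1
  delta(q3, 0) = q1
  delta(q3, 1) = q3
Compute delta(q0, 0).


Looking up transition function:
delta(q0, 0) in the table
Row: q0, Column: 0
Result: q3

q3


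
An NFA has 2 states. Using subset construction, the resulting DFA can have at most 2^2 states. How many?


NFA has 2 states
Subset construction: each DFA state = subset of NFA states
Maximum subsets = 2^2
2^2 = 4

4


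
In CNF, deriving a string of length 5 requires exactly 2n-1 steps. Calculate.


Chomsky Normal Form derivation:
String length n = 5
Each step either:
  - Splits a nonterminal into two (n-1 such steps)
  - Converts a nonterminal to terminal (n such steps)
Total = (n-1) + n = 2n - 1
= 2(5) - 1
= 10 - 1
= 9

9


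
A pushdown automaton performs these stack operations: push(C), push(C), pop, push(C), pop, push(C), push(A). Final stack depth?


Tracing stack operations:
  push(C) -> stack = [C], depth=1
  push(C) -> stack = [C,C], depth=2
  pop -> removed C, stack = [C], depth=1
  push(C) -> stack = [C,C], depth=2
  pop -> removed C, stack = [C], depth=1
  push(C) -> stack = [C,C], depth=2
  push(A) -> stack = [C,C,A], depth=3
Final depth = 3

3


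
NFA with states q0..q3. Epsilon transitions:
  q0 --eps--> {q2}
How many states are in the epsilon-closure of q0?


Starting from q0
Initialize closure = {q0}
Follow epsilon from q0 -> add q2
Final closure: {q0, q2}
Size = 2

2


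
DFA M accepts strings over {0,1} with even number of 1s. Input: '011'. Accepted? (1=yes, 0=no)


DFA has 2 states: q_even (start, accept=yes) and q_odd
Processing string '011' character by character:
  Position 0: read '0', 1-count=0 -> q_even (no change)
  Position 1: read '1', 1-count=1 -> q_odd
  Position 2: read '1', 1-count=2 -> q_even
Final state: q_even, total 1s = 2 (even); the DFA requires an even count -> accept

1


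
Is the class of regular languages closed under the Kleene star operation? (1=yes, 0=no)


Regular languages are closed under:
- Union (DFA product construction)
- Intersection (DFA product construction)
- Complement (swap accept/reject states)
- Concatenation (NFA construction)
- Kleene star (NFA construction)
Kleene star is in this list
Therefore: closed

1


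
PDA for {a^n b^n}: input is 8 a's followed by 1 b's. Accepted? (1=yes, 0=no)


Language requires equal numbers of a's and b's
PDA pushes for each 'a', pops for each 'b'
Number of a's = 8
Number of b's = 1
8 != 1 -> Reject

0


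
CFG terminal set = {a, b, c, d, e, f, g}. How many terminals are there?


Terminal symbols: a, b, c, d, e, f, g
Counting each: a (#1), b (#2), c (#3), d (#4), e (#5), f (#6), g (#7)
Total = 7

7


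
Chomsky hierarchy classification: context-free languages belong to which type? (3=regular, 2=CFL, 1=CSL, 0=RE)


Chomsky hierarchy levels:
  Type 3: Regular (DFA/NFA/regex)
  Type 2: Context-free (PDA)
  Type 1: Context-sensitive
  Type 0: Recursively enumerable (TM)
'context-free' corresponds to Type 2

2


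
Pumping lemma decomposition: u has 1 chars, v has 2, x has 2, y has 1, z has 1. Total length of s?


|s| = |u| + |v| + |x| + |y| + |z|
= 1 + 2 + 2 + 1 + 1
= 3 + 2 + 2
= 5 + 2
= 7

7


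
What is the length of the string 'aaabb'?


String: 'aaabb'
Counting characters:
  'a' appears 3 time(s)
  'b' appears 2 time(s)
Total length = 3 + 2 = 5

5


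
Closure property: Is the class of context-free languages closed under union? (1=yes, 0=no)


CFL closure properties:
  Closed under: union, concatenation, Kleene star
  NOT closed under: intersection, complement
Operation 'union' is in closed list -> Yes (closed)

1


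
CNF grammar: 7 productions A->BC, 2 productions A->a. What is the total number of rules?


CNF allows two rule forms:
  A -> BC (binary): 7 rules
  A -> a (terminal): 2 rules
Total = 7 + 2 = 9

9


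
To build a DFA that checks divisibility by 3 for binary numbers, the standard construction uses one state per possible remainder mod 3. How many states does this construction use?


Divisibility by 3 is tracked via the remainder mod 3: 0, 1, ..., 2
The construction assigns one state to each remainder
Number of remainders = 3

3


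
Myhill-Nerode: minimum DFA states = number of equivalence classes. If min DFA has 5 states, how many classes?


Myhill-Nerode theorem:
Number of equivalence classes = number of states in minimal DFA
Minimal DFA states = 5
Therefore equivalence classes = 5

5


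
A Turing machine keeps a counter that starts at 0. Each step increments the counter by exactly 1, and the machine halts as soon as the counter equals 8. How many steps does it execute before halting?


Counter starts at 0. Counting sequence:
  Step 1: counter = 1
  Step 2: counter = 2
  Step 3: counter = 3
  Step 4: counter = 4
  Step 5: counter = 5
  Step 6: counter = 6
  Step 7: counter = 7
  Step 8: counter = 8
Counter reached 8 -> halt
Total steps = 8

8


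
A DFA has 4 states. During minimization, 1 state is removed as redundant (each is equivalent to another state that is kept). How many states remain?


Original DFA: 4 states
Redundant states removed: 1
Minimized states = original - removed
= 4 - 1
= 3

3


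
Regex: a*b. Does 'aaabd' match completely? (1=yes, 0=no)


Pattern: a*b
String: 'aaabd'
Pattern requires: zero or more 'a's followed by exactly one 'b'
Found 3 leading 'a's
Remaining: 'bd'
Remaining is not 'b' -> no match
Result: 0

0


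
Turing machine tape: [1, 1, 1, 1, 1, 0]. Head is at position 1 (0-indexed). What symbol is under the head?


Tape: [1, 1, 1, 1, 1, 0]
Positions: 0 1 2 3 4 5
Values:    1 1 1 1 1 0
Head at position 1
tape[1] = 1

1


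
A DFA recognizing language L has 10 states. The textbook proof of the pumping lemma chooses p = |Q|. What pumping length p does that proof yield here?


Pumping lemma for regular languages (standard proof):
Take p = |Q|, the number of DFA states.
Any string of length >= |Q| passes through |Q|+1 states while reading its first |Q| symbols,
so by pigeonhole some state repeats, giving the loop that can be pumped.
Here |Q| = 10
Therefore the proof uses p = 10

10


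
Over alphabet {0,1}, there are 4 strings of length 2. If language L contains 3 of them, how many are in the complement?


Alphabet: {0,1}
String length: 2
Total strings of length 2 = 2^2 = 4
Strings in L = 3
Complement = total - |L|
= 4 - 3
= 1

1


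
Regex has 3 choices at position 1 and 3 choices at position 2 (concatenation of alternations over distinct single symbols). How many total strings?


First group: 3 alternatives
Second group: 3 alternatives
Concatenation: each choice from group 1 pairs with each from group 2
Total = 3 x 3 = 9

9


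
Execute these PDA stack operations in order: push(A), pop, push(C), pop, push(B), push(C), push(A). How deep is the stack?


Tracing stack operations:
  push(A) -> stack = [A], depth=1
  pop -> removed A, stack = [], depth=0
  push(C) -> stack = [C], depth=1
  pop -> removed C, stack = [], depth=0
  push(B) -> stack = [B], depth=1
  push(C) -> stack = [B,C], depth=2
  push(A) -> stack = [B,C,A], depth=3
Final depth = 3

3


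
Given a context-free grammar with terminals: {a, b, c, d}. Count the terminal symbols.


Terminal symbols: a, b, c, d
Counting each: a (#1), b (#2), c (#3), d (#4)
Total = 4

4


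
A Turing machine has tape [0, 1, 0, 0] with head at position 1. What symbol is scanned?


Tape: [0, 1, 0, 0]
Positions: 0 1 2 3
Values:    0 1 0 0
Head at position 1
tape[1] = 1

1


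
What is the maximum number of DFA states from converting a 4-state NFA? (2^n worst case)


NFA has 4 states
Subset construction: each DFA state = subset of NFA states
Maximum subsets = 2^4
2^4 = 16

16


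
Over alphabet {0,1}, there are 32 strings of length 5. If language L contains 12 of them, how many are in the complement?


Alphabet: {0,1}
String length: 5
Total strings of length 5 = 2^5 = 32
Strings in L = 12
Complement = total - |L|
= 32 - 12
= 20

20


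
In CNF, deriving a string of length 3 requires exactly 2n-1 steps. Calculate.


Chomsky Normal Form derivation:
String length n = 3
Each step either:
  - Splits a nonterminal into two (n-1 such steps)
  - Converts a nonterminal to terminal (n such steps)
Total = (n-1) + n = 2n - 1
= 2(3) - 1
= 6 - 1
= 5

5


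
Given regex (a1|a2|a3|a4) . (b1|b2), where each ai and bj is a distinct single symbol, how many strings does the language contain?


First group: 4 alternatives
Second group: 2 alternatives
Concatenation: each choice from group 1 pairs with each from group 2
Total = 4 x 2 = 8

8


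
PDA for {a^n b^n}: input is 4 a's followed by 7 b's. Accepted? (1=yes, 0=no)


Language requires equal numbers of a's and b's
PDA pushes for each 'a', pops for each 'b'
Number of a's = 4
Number of b's = 7
4 != 7 -> Reject

0


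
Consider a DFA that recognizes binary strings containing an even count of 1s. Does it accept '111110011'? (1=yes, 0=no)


DFA has 2 states: q_even (start, accept=yes) and q_odd
Processing string '111110011' character by character:
  Position 0: read '1', 1-count=1 -> q_odd
  Position 1: read '1', 1-count=2 -> q_even
  Position 2: read '1', 1-count=3 -> q_odd
  Position 3: read '1', 1-count=4 -> q_even
  Position 4: read '1', 1-count=5 -> q_odd
  Position 5: read '0', 1-count=5 -> q_odd (no change)
  Position 6: read '0', 1-count=5 -> q_odd (no change)
  Position 7: read '1', 1-count=6 -> q_even
  Position 8: read '1', 1-count=7 -> q_odd
Final state: q_odd, total 1s = 7 (odd); the DFA requires an even count -> reject

0


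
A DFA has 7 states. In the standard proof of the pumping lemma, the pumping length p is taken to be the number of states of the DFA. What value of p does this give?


Pumping lemma for regular languages (standard proof):
Take p = |Q|, the number of DFA states.
Any string of length >= |Q| passes through |Q|+1 states while reading its first |Q| symbols,
so by pigeonhole some state repeats, giving the loop that can be pumped.
Here |Q| = 7
Therefore the proof uses p = 7

7


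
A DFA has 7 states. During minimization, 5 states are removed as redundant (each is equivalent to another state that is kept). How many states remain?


Original DFA: 7 states
Redundant states removed: 5
Minimized states = original - removed
= 7 - 5
= 2

2


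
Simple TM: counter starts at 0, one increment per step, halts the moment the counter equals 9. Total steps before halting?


Counter starts at 0. Counting sequence:
  Step 1: counter = 1
  Step 2: counter = 2
  Step 3: counter = 3
  Step 4: counter = 4
  Step 5: counter = 5
  Step 6: counter = 6
  ...
  Step 9: counter = 9
Counter reached 9 -> halt
Total steps = 9

9


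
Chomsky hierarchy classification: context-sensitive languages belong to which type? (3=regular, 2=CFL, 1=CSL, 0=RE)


Chomsky hierarchy levels:
  Type 3: Regular (DFA/NFA/regex)
  Type 2: Context-free (PDA)
  Type 1: Context-sensitive
  Type 0: Recursively enumerable (TM)
'context-sensitive' corresponds to Type 1

1


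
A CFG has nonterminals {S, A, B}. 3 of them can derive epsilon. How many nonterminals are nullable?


Nonterminals: {S, A, B}
A nonterminal is nullable if it can derive epsilon
Counting nullable nonterminals: 3
Total nullable = 3

3


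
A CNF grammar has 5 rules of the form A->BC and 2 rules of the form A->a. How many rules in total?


CNF allows two rule forms:
  A -> BC (binary): 5 rules
  A -> a (terminal): 2 rules
Total = 5 + 2 = 7

7


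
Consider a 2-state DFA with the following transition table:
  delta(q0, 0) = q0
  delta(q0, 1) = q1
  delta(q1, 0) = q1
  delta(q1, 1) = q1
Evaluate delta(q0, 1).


Looking up transition function:
delta(q0, 1) in the table
Row: q0, Column: 1
Result: q1

q1


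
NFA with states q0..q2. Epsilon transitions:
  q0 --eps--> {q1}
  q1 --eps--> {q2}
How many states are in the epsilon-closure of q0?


Starting from q0
Initialize closure = {q0}
Follow epsilon from q0 -> add q1
Follow epsilon from q1 -> add q2
Final closure: {q0, q1, q2}
Size = 3

3


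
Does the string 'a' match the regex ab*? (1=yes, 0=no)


Pattern: ab*
String: 'a'
Pattern requires: exactly one 'a' followed by zero or more 'b's
First char is 'a' -> OK
Rest '': all b's? Yes
Result: 1

1


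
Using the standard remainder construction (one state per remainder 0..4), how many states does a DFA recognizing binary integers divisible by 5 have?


Divisibility by 5 is tracked via the remainder mod 5: 0, 1, ..., 4
The construction assigns one state to each remainder
Number of remainders = 5

5


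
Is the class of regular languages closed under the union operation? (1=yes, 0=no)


Regular languages are closed under:
- Union (DFA product construction)
- Intersection (DFA product construction)
- Complement (swap accept/reject states)
- Concatenation (NFA construction)
- Kleene star (NFA construction)
union is in this list
Therefore: closed

1


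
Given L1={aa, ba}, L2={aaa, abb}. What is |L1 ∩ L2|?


L1 = {aa, ba}
L2 = {aaa, abb}
Checking each string in L1 against L2:
  'aa': in L2? No
  'ba': in L2? No
Intersection = {}
|L1 ∩ L2| = 0

0


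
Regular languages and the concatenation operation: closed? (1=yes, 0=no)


Regular languages are closed under all standard operations:
- Union: Yes (product construction)
- Intersection: Yes (product construction)
- Complement: Yes (swap accept/reject)
- Concatenation: Yes (NFA construction)
Operation: concatenation -> Closed

1


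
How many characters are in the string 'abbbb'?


String: 'abbbb'
Counting characters:
  'a' appears 1 time(s)
  'b' appears 4 time(s)
Total length = 1 + 4 = 5

5


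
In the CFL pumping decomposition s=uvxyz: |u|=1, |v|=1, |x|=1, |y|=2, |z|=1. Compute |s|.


|s| = |u| + |v| + |x| + |y| + |z|
= 1 + 1 + 1 + 2 + 1
= 2 + 1 + 3
= 3 + 3
= 6

6


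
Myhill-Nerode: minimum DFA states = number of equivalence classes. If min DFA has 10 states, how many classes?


Myhill-Nerode theorem:
Number of equivalence classes = number of states in minimal DFA
Minimal DFA states = 10
Therefore equivalence classes = 10

10


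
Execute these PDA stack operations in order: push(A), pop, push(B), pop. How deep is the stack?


Tracing stack operations:
  push(A) -> stack = [A], depth=1
  pop -> removed A, stack = [], depth=0
  push(B) -> stack = [B], depth=1
  pop -> removed B, stack = [], depth=0
Final depth = 0

0


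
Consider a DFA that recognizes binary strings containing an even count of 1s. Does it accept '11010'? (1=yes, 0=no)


DFA has 2 states: q_even (start, accept=yes) and q_odd
Processing string '11010' character by character:
  Position 0: read '1', 1-count=1 -> q_odd
  Position 1: read '1', 1-count=2 -> q_even
  Position 2: read '0', 1-count=2 -> q_even (no change)
  Position 3: read '1', 1-count=3 -> q_odd
  Position 4: read '0', 1-count=3 -> q_odd (no change)
Final state: q_odd, total 1s = 3 (odd); the DFA requires an even count -> reject

0


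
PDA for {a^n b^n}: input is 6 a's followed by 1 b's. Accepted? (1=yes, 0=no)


Language requires equal numbers of a's and b's
PDA pushes for each 'a', pops for each 'b'
Number of a's = 6
Number of b's = 1
6 != 1 -> Reject

0


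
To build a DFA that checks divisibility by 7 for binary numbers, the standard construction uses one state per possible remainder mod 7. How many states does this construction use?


Divisibility by 7 is tracked via the remainder mod 7: 0, 1, ..., 6
The construction assigns one state to each remainder
Number of remainders = 7

7


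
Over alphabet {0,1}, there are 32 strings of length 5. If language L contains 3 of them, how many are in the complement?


Alphabet: {0,1}
String length: 5
Total strings of length 5 = 2^5 = 32
Strings in L = 3
Complement = total - |L|
= 32 - 3
= 29

29


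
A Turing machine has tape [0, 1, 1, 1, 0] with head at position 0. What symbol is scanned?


Tape: [0, 1, 1, 1, 0]
Positions: 0 1 2 3 4
Values:    0 1 1 1 0
Head at position 0
tape[0] = 0

0


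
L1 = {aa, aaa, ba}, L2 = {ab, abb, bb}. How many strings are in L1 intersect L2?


L1 = {aa, aaa, ba}
L2 = {ab, abb, bb}
Checking each string in L1 against L2:
  'aa': in L2? No
  'aaa': in L2? No
  'ba': in L2? No
Intersection = {}
|L1 ∩ L2| = 0

0


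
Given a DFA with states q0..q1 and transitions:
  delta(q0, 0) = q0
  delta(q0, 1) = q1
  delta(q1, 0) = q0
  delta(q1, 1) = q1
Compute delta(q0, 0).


Looking up transition function:
delta(q0, 0) in the table
Row: q0, Column: 0
Result: q0

q0


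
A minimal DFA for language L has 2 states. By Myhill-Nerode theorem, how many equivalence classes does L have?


Myhill-Nerode theorem:
Number of equivalence classes = number of states in minimal DFA
Minimal DFA states = 2
Therefore equivalence classes = 2

2


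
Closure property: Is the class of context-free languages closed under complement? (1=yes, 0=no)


CFL closure properties:
  Closed under: union, concatenation, Kleene star
  NOT closed under: intersection, complement
Operation 'complement' is in not-closed list -> No (not closed)

0


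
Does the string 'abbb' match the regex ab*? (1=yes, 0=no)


Pattern: ab*
String: 'abbb'
Pattern requires: exactly one 'a' followed by zero or more 'b's
First char is 'a' -> OK
Rest 'bbb': all b's? Yes
Result: 1

1


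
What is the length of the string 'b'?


String: 'b'
Counting characters:
  'b' appears 1 time(s)
Total length = 0 + 1 = 1

1


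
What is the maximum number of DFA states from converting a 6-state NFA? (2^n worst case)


NFA has 6 states
Subset construction: each DFA state = subset of NFA states
Maximum subsets = 2^6
2^6 = 64

64


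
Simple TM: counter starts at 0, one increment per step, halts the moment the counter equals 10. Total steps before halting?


Counter starts at 0. Counting sequence:
  Step 1: counter = 1
  Step 2: counter = 2
  Step 3: counter = 3
  Step 4: counter = 4
  Step 5: counter = 5
  Step 6: counter = 6
  ...
  Step 10: counter = 10
Counter reached 10 -> halt
Total steps = 10

10


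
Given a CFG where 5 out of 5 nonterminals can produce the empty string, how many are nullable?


Nonterminals: {S, A, B, C, D}
A nonterminal is nullable if it can derive epsilon
Counting nullable nonterminals: 5
Total nullable = 5

5


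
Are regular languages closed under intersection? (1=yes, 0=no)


Regular languages are closed under:
- Union (DFA product construction)
- Intersection (DFA product construction)
- Complement (swap accept/reject states)
- Concatenation (NFA construction)
- Kleene star (NFA construction)
intersection is in this list
Therefore: closed

1


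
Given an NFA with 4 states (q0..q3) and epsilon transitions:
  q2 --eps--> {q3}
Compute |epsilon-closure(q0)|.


Starting from q0
Initialize closure = {q0}
q0 has no outgoing epsilon transitions -> nothing to add
Final closure: {q0}
Size = 1

1


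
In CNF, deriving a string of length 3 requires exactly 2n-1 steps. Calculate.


Chomsky Normal Form derivation:
String length n = 3
Each step either:
  - Splits a nonterminal into two (n-1 such steps)
  - Converts a nonterminal to terminal (n such steps)
Total = (n-1) + n = 2n - 1
= 2(3) - 1
= 6 - 1
= 5

5


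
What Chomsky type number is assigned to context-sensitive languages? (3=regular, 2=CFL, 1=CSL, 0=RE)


Chomsky hierarchy levels:
  Type 3: Regular (DFA/NFA/regex)
  Type 2: Context-free (PDA)
  Type 1: Context-sensitive
  Type 0: Recursively enumerable (TM)
'context-sensitive' corresponds to Type 1

1


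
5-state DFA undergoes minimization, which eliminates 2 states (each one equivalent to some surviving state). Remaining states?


Original DFA: 5 states
Redundant states removed: 2
Minimized states = original - removed
= 5 - 2
= 3

3


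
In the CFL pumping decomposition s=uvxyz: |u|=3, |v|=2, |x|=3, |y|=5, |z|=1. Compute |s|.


|s| = |u| + |v| + |x| + |y| + |z|
= 3 + 2 + 3 + 5 + 1
= 5 + 3 + 6
= 8 + 6
= 14

14


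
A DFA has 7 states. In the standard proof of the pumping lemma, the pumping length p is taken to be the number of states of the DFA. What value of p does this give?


Pumping lemma for regular languages (standard proof):
Take p = |Q|, the number of DFA states.
Any string of length >= |Q| passes through |Q|+1 states while reading its first |Q| symbols,
so by pigeonhole some state repeats, giving the loop that can be pumped.
Here |Q| = 7
Therefore the proof uses p = 7

7


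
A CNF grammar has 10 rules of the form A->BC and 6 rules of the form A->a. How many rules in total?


CNF allows two rule forms:
  A -> BC (binary): 10 rules
  A -> a (terminal): 6 rules
Total = 10 + 6 = 16

16


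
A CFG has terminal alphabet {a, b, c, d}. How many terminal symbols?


Terminal symbols: a, b, c, d
Counting each: a (#1), b (#2), c (#3), d (#4)
Total = 4

4


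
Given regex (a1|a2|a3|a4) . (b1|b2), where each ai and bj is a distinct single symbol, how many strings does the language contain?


First group: 4 alternatives
Second group: 2 alternatives
Concatenation: each choice from group 1 pairs with each from group 2
Total = 4 x 2 = 8

8


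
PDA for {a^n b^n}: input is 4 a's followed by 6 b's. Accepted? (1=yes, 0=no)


Language requires equal numbers of a's and b's
PDA pushes for each 'a', pops for each 'b'
Number of a's = 4
Number of b's = 6
4 != 6 -> Reject

0


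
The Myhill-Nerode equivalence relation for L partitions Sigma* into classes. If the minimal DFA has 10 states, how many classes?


Myhill-Nerode theorem:
Number of equivalence classes = number of states in minimal DFA
Minimal DFA states = 10
Therefore equivalence classes = 10

10


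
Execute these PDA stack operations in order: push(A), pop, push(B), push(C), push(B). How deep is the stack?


Tracing stack operations:
  push(A) -> stack = [A], depth=1
  pop -> removed A, stack = [], depth=0
  push(B) -> stack = [B], depth=1
  push(C) -> stack = [B,C], depth=2
  push(B) -> stack = [B,C,B], depth=3
Final depth = 3

3


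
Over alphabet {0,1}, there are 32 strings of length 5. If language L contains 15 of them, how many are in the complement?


Alphabet: {0,1}
String length: 5
Total strings of length 5 = 2^5 = 32
Strings in L = 15
Complement = total - |L|
= 32 - 15
= 17

17


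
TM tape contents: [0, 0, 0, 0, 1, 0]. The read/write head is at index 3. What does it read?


Tape: [0, 0, 0, 0, 1, 0]
Positions: 0 1 2 3 4 5
Values:    0 0 0 0 1 0
Head at position 3
tape[3] = 0

0


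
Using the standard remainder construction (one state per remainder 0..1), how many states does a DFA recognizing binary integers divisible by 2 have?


Divisibility by 2 is tracked via the remainder mod 2: 0, 1, ..., 1
The construction assigns one state to each remainder
Number of remainders = 2

2
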